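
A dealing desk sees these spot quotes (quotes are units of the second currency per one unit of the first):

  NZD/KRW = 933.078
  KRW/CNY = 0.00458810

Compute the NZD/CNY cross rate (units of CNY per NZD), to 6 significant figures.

1 NZD × 933.078 = 933.078 KRW
933.078 KRW × 0.00458810 = 4.28106 CNY

NZD/CNY = 4.28106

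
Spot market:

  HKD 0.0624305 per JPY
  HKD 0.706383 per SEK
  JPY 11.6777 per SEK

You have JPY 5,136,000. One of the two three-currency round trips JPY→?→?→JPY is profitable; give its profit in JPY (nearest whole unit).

Profit: JPY 164,769

Profitable loop is JPY → HKD → SEK → JPY:
JPY 5,136,000 × 0.0624305 = HKD 320,643.05
HKD 320,643.05 ÷ 0.706383 = SEK 453,922.37
SEK 453,922.37 × 11.6777 = JPY 5,300,769
Profit = JPY 5,300,769 − JPY 5,136,000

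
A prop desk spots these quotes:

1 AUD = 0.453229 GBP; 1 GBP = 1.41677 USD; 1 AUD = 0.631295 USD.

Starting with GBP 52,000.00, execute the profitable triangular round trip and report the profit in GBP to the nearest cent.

Profitable loop is GBP → USD → AUD → GBP:
GBP 52,000.00 × 1.41677 = USD 73,672.04
USD 73,672.04 ÷ 0.631295 = AUD 116,699.86
AUD 116,699.86 × 0.453229 = GBP 52,891.76
Profit = GBP 52,891.76 − GBP 52,000.00

Profit: GBP 891.76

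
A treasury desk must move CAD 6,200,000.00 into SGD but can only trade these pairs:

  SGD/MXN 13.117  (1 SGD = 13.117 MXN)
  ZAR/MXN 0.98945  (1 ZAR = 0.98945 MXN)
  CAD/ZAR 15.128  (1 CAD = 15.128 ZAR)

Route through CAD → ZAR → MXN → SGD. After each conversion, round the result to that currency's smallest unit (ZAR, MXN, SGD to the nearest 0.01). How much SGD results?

SGD 7,075,099.30

CAD 6,200,000.00 × 15.128 = ZAR 93,793,600.00
ZAR 93,793,600.00 × 0.98945 = MXN 92,804,077.52
MXN 92,804,077.52 ÷ 13.117 = SGD 7,075,099.30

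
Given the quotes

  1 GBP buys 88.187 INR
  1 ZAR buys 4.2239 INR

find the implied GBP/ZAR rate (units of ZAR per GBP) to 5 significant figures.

GBP/ZAR = 20.878

1 GBP × 88.187 = 88.187 INR
88.187 INR ÷ 4.2239 = 20.8781 ZAR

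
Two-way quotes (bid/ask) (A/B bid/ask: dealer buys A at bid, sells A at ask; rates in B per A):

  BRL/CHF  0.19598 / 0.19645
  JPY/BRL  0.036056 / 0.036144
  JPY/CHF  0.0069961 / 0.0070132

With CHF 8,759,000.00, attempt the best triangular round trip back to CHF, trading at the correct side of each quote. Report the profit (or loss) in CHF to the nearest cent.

Best loop CHF → JPY → BRL → CHF:
CHF 8,759,000.00 ÷ 0.0070132 (buy JPY at ask) = JPY 1,248,930,588
JPY 1,248,930,588 × 0.036056 (sell JPY at bid) = BRL 45,031,441.28
BRL 45,031,441.28 × 0.19598 (sell BRL at bid) = CHF 8,825,261.86

Net profit: CHF 66,261.86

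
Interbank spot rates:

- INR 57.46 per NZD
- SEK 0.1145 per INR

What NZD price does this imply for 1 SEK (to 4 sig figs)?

SEK/NZD = 0.1520

1 SEK ÷ 0.1145 = 8.73362 INR
8.73362 INR ÷ 57.46 = 0.151995 NZD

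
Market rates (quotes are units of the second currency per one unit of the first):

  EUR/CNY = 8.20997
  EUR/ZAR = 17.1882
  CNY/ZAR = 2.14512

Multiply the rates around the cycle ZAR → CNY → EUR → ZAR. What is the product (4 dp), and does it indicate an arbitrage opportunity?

Around ZAR → CNY → EUR → ZAR: 1 ÷ 2.14512 ÷ 8.20997 × 17.1882 = 0.975972
Product < 1; profitable direction is ZAR → EUR → CNY → ZAR.

0.9760 (arbitrage exists)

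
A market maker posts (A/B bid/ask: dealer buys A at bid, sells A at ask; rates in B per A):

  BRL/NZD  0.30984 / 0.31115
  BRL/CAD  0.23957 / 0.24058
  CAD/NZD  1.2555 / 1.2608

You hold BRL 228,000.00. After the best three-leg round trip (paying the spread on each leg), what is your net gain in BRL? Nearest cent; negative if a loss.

Net profit: BRL 4,898.46

Best loop BRL → NZD → CAD → BRL:
BRL 228,000.00 × 0.30984 (sell BRL at bid) = NZD 70,643.52
NZD 70,643.52 ÷ 1.2608 (buy CAD at ask) = CAD 56,030.71
CAD 56,030.71 ÷ 0.24058 (buy BRL at ask) = BRL 232,898.46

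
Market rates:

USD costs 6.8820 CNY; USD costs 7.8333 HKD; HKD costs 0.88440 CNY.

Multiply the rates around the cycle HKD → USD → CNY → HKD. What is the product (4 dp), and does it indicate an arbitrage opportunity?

0.9934 (arbitrage exists)

Around HKD → USD → CNY → HKD: 1 ÷ 7.8333 × 6.8820 ÷ 0.88440 = 0.993393
Product < 1; profitable direction is HKD → CNY → USD → HKD.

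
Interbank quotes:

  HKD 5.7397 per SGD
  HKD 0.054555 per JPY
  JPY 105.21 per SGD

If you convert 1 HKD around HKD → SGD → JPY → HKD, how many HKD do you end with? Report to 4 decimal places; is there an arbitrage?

1.0000 (no arbitrage)

Around HKD → SGD → JPY → HKD: 1 ÷ 5.7397 × 105.21 × 0.054555 = 1.000005
Product ≈ 1 (deviation 0.001%, within rounding noise).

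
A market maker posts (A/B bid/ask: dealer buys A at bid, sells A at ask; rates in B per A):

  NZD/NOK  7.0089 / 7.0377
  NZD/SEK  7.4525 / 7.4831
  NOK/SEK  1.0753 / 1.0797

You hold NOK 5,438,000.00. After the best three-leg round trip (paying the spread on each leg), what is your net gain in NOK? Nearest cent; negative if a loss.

Net profit: NOK 38,929.67

Best loop NOK → SEK → NZD → NOK:
NOK 5,438,000.00 × 1.0753 (sell NOK at bid) = SEK 5,847,481.40
SEK 5,847,481.40 ÷ 7.4831 (buy NZD at ask) = NZD 781,425.00
NZD 781,425.00 × 7.0089 (sell NZD at bid) = NOK 5,476,929.67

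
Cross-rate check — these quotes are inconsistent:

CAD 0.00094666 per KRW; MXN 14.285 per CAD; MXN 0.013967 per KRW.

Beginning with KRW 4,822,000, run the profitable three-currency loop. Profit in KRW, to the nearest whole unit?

Profitable loop is KRW → MXN → CAD → KRW:
KRW 4,822,000 × 0.013967 = MXN 67,348.87
MXN 67,348.87 ÷ 14.285 = CAD 4,714.66
CAD 4,714.66 ÷ 0.00094666 = KRW 4,980,306
Profit = KRW 4,980,306 − KRW 4,822,000

Profit: KRW 158,306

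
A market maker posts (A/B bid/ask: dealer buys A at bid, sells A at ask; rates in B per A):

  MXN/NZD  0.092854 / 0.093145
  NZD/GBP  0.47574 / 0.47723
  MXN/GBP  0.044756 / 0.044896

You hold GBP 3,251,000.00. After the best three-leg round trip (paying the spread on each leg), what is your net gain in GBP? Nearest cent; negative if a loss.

Best loop GBP → NZD → MXN → GBP:
GBP 3,251,000.00 ÷ 0.47723 (buy NZD at ask) = NZD 6,812,228.90
NZD 6,812,228.90 ÷ 0.093145 (buy MXN at ask) = MXN 73,135,744.32
MXN 73,135,744.32 × 0.044756 (sell MXN at bid) = GBP 3,273,263.37

Net profit: GBP 22,263.37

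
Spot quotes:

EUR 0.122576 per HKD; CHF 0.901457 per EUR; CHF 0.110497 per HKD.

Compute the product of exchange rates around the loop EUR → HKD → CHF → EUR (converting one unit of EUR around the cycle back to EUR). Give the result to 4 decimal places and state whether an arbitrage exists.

Around EUR → HKD → CHF → EUR: 1 ÷ 0.122576 × 0.110497 ÷ 0.901457 = 1.000000
Product ≈ 1 (deviation 0.000%, within rounding noise).

1.0000 (no arbitrage)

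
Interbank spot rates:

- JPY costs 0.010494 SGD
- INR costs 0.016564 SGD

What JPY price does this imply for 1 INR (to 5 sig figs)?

INR/JPY = 1.5784

1 INR × 0.016564 = 0.016564 SGD
0.016564 SGD ÷ 0.010494 = 1.57843 JPY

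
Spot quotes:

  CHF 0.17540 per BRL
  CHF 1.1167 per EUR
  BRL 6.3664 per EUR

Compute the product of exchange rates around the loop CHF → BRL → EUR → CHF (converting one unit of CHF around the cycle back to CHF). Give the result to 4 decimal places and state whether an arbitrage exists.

Around CHF → BRL → EUR → CHF: 1 ÷ 0.17540 ÷ 6.3664 × 1.1167 = 1.000030
Product ≈ 1 (deviation 0.003%, within rounding noise).

1.0000 (no arbitrage)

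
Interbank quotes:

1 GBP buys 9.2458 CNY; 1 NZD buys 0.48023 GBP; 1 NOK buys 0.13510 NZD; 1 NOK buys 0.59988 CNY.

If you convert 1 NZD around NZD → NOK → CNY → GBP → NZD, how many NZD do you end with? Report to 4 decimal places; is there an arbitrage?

1.0000 (no arbitrage)

Around NZD → NOK → CNY → GBP → NZD: 1 ÷ 0.13510 × 0.59988 ÷ 9.2458 ÷ 0.48023 = 1.000035
Product ≈ 1 (deviation 0.004%, within rounding noise).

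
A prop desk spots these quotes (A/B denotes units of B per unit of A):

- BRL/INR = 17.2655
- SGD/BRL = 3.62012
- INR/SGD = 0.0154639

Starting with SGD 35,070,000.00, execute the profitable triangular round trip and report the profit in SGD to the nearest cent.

Profit: SGD 1,213,953.92

Profitable loop is SGD → INR → BRL → SGD:
SGD 35,070,000.00 ÷ 0.0154639 = INR 2,267,862,570.24
INR 2,267,862,570.24 ÷ 17.2655 = BRL 131,352,267.25
BRL 131,352,267.25 ÷ 3.62012 = SGD 36,283,953.92
Profit = SGD 36,283,953.92 − SGD 35,070,000.00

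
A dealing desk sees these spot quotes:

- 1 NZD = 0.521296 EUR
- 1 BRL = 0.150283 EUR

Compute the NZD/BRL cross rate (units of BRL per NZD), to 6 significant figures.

1 NZD × 0.521296 = 0.521296 EUR
0.521296 EUR ÷ 0.150283 = 3.46876 BRL

NZD/BRL = 3.46876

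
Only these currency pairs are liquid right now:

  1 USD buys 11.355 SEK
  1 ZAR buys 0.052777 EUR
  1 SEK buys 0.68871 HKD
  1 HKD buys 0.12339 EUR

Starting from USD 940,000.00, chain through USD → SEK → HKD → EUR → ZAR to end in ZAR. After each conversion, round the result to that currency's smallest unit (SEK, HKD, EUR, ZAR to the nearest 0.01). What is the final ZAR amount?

USD 940,000.00 × 11.355 = SEK 10,673,700.00
SEK 10,673,700.00 × 0.68871 = HKD 7,351,083.93
HKD 7,351,083.93 × 0.12339 = EUR 907,050.25
EUR 907,050.25 ÷ 0.052777 = ZAR 17,186,468.54

ZAR 17,186,468.54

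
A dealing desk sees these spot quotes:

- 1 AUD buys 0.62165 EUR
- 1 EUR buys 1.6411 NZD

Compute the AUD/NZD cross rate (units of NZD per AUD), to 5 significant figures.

AUD/NZD = 1.0202

1 AUD × 0.62165 = 0.62165 EUR
0.62165 EUR × 1.6411 = 1.02019 NZD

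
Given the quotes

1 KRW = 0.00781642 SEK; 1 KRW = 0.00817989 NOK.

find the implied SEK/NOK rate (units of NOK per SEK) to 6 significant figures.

SEK/NOK = 1.04650

1 SEK ÷ 0.00781642 = 127.936 KRW
127.936 KRW × 0.00817989 = 1.0465 NOK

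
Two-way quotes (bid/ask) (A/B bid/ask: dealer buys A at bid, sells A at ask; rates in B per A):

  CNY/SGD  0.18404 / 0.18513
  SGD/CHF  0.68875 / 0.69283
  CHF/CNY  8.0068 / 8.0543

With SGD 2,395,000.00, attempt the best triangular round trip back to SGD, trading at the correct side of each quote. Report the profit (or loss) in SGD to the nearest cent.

Best loop SGD → CHF → CNY → SGD:
SGD 2,395,000.00 × 0.68875 (sell SGD at bid) = CHF 1,649,556.25
CHF 1,649,556.25 × 8.0068 (sell CHF at bid) = CNY 13,207,666.98
CNY 13,207,666.98 × 0.18404 (sell CNY at bid) = SGD 2,430,739.03

Net profit: SGD 35,739.03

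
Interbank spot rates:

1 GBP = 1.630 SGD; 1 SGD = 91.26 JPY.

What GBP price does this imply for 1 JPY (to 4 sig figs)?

1 JPY ÷ 91.26 = 0.0109577 SGD
0.0109577 SGD ÷ 1.630 = 0.00672252 GBP

JPY/GBP = 0.006723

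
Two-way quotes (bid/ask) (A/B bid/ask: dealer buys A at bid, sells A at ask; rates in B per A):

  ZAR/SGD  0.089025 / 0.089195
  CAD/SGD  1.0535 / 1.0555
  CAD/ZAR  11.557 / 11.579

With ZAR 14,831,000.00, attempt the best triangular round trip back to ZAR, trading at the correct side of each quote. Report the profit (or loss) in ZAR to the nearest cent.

Best loop ZAR → CAD → SGD → ZAR:
ZAR 14,831,000.00 ÷ 11.579 (buy CAD at ask) = CAD 1,280,853.27
CAD 1,280,853.27 × 1.0535 (sell CAD at bid) = SGD 1,349,378.92
SGD 1,349,378.92 ÷ 0.089195 (buy ZAR at ask) = ZAR 15,128,414.36

Net profit: ZAR 297,414.36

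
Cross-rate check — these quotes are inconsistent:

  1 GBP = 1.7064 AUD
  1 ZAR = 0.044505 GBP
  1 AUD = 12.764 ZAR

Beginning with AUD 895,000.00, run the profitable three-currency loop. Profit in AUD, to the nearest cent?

Profitable loop is AUD → GBP → ZAR → AUD:
AUD 895,000.00 ÷ 1.7064 = GBP 524,496.02
GBP 524,496.02 ÷ 0.044505 = ZAR 11,785,103.13
ZAR 11,785,103.13 ÷ 12.764 = AUD 923,307.99
Profit = AUD 923,307.99 − AUD 895,000.00

Profit: AUD 28,307.99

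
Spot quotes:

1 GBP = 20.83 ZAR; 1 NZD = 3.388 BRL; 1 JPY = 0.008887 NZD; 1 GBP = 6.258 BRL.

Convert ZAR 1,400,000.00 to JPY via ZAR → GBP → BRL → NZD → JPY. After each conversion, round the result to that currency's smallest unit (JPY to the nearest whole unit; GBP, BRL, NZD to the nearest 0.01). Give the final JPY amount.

JPY 13,969,335

ZAR 1,400,000.00 ÷ 20.83 = GBP 67,210.75
GBP 67,210.75 × 6.258 = BRL 420,604.87
BRL 420,604.87 ÷ 3.388 = NZD 124,145.48
NZD 124,145.48 ÷ 0.008887 = JPY 13,969,335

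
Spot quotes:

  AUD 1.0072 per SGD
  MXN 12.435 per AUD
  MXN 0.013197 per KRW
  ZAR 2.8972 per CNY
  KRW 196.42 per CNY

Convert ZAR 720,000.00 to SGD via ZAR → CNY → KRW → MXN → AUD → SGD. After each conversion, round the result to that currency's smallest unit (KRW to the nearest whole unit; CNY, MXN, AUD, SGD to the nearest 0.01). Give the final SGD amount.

ZAR 720,000.00 ÷ 2.8972 = CNY 248,515.81
CNY 248,515.81 × 196.42 = KRW 48,813,475
KRW 48,813,475 × 0.013197 = MXN 644,191.43
MXN 644,191.43 ÷ 12.435 = AUD 51,804.70
AUD 51,804.70 ÷ 1.0072 = SGD 51,434.37

SGD 51,434.37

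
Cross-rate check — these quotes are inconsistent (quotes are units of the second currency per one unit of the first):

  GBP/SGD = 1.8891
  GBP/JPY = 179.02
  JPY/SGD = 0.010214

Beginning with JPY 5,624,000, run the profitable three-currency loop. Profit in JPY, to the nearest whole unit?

Profit: JPY 186,357

Profitable loop is JPY → GBP → SGD → JPY:
JPY 5,624,000 ÷ 179.02 = GBP 31,415.48
GBP 31,415.48 × 1.8891 = SGD 59,346.99
SGD 59,346.99 ÷ 0.010214 = JPY 5,810,357
Profit = JPY 5,810,357 − JPY 5,624,000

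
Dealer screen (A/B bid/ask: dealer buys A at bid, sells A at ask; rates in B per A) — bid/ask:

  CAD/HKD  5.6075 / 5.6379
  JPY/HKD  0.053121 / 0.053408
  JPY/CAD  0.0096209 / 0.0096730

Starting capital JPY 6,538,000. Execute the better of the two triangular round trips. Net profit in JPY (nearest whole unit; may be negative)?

Best loop JPY → CAD → HKD → JPY:
JPY 6,538,000 × 0.0096209 (sell JPY at bid) = CAD 62,901.44
CAD 62,901.44 × 5.6075 (sell CAD at bid) = HKD 352,719.85
HKD 352,719.85 ÷ 0.053408 (buy JPY at ask) = JPY 6,604,251

Net profit: JPY 66,251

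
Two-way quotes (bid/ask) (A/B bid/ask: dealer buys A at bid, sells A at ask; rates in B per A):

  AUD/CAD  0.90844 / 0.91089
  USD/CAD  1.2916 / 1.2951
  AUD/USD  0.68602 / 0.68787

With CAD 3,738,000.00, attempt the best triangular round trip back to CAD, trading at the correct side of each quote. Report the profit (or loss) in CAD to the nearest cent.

Net profit: CAD 73,762.85

Best loop CAD → USD → AUD → CAD:
CAD 3,738,000.00 ÷ 1.2951 (buy USD at ask) = USD 2,886,263.61
USD 2,886,263.61 ÷ 0.68787 (buy AUD at ask) = AUD 4,195,943.43
AUD 4,195,943.43 × 0.90844 (sell AUD at bid) = CAD 3,811,762.85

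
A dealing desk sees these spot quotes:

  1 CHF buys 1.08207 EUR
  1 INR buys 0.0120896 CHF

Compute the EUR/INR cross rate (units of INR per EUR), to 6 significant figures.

1 EUR ÷ 1.08207 = 0.924155 CHF
0.924155 CHF ÷ 0.0120896 = 76.4421 INR

EUR/INR = 76.4421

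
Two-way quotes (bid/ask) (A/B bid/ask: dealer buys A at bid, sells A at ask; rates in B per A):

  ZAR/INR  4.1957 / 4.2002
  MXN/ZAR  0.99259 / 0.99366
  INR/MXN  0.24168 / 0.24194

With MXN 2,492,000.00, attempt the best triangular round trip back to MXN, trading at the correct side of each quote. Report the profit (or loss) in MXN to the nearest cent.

Best loop MXN → ZAR → INR → MXN:
MXN 2,492,000.00 × 0.99259 (sell MXN at bid) = ZAR 2,473,534.28
ZAR 2,473,534.28 × 4.1957 (sell ZAR at bid) = INR 10,378,207.78
INR 10,378,207.78 × 0.24168 (sell INR at bid) = MXN 2,508,205.26

Net profit: MXN 16,205.26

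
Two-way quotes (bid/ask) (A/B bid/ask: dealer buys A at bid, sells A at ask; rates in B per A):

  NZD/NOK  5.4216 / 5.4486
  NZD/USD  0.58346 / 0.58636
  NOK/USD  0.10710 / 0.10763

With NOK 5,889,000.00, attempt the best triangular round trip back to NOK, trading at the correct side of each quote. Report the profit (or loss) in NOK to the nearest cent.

Best loop NOK → NZD → USD → NOK:
NOK 5,889,000.00 ÷ 5.4486 (buy NZD at ask) = NZD 1,080,828.10
NZD 1,080,828.10 × 0.58346 (sell NZD at bid) = USD 630,619.96
USD 630,619.96 ÷ 0.10763 (buy NOK at ask) = NOK 5,859,146.75

Net result: NOK -29,853.25 (no profitable arbitrage after spreads)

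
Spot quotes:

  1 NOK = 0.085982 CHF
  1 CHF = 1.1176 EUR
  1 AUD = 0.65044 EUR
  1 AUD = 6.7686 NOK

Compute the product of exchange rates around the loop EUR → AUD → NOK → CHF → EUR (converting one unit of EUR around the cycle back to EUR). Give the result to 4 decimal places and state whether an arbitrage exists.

Around EUR → AUD → NOK → CHF → EUR: 1 ÷ 0.65044 × 6.7686 × 0.085982 × 1.1176 = 0.999967
Product ≈ 1 (deviation 0.003%, within rounding noise).

1.0000 (no arbitrage)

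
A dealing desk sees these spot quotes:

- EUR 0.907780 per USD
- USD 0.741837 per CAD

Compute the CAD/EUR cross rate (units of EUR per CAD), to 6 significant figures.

1 CAD × 0.741837 = 0.741837 USD
0.741837 USD × 0.907780 = 0.673425 EUR

CAD/EUR = 0.673425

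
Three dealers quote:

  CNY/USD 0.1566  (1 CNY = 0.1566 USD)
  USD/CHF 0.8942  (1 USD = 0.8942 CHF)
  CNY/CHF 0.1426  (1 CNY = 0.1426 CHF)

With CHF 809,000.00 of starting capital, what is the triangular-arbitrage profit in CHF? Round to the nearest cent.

Profitable loop is CHF → USD → CNY → CHF:
CHF 809,000.00 ÷ 0.8942 = USD 904,719.30
USD 904,719.30 ÷ 0.1566 = CNY 5,777,262.47
CNY 5,777,262.47 × 0.1426 = CHF 823,837.63
Profit = CHF 823,837.63 − CHF 809,000.00

Profit: CHF 14,837.63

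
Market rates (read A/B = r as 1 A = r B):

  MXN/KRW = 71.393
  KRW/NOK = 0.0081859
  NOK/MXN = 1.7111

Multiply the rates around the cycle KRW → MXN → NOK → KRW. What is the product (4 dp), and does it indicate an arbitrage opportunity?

Around KRW → MXN → NOK → KRW: 1 ÷ 71.393 ÷ 1.7111 ÷ 0.0081859 = 1.000006
Product ≈ 1 (deviation 0.001%, within rounding noise).

1.0000 (no arbitrage)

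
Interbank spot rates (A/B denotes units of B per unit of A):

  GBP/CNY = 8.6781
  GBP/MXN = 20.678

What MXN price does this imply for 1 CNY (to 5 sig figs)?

CNY/MXN = 2.3828

1 CNY ÷ 8.6781 = 0.115233 GBP
0.115233 GBP × 20.678 = 2.38278 MXN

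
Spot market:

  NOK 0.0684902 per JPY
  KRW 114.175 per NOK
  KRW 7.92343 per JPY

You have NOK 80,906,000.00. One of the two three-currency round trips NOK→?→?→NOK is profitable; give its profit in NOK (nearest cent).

Profit: NOK 1,071,468.11

Profitable loop is NOK → JPY → KRW → NOK:
NOK 80,906,000.00 ÷ 0.0684902 = JPY 1,181,278,489
JPY 1,181,278,489 × 7.92343 = KRW 9,359,777,422
KRW 9,359,777,422 ÷ 114.175 = NOK 81,977,468.11
Profit = NOK 81,977,468.11 − NOK 80,906,000.00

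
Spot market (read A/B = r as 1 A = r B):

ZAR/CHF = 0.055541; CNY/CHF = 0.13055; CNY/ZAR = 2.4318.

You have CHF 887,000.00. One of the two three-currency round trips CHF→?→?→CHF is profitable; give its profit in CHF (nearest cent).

Profit: CHF 30,673.72

Profitable loop is CHF → CNY → ZAR → CHF:
CHF 887,000.00 ÷ 0.13055 = CNY 6,794,331.67
CNY 6,794,331.67 × 2.4318 = ZAR 16,522,455.76
ZAR 16,522,455.76 × 0.055541 = CHF 917,673.72
Profit = CHF 917,673.72 − CHF 887,000.00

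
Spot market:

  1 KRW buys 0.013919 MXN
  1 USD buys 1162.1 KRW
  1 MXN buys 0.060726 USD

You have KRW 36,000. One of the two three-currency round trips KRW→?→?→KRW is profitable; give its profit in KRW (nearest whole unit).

Profit: KRW 650

Profitable loop is KRW → USD → MXN → KRW:
KRW 36,000 ÷ 1162.1 = USD 30.98
USD 30.98 ÷ 0.060726 = MXN 510.13
MXN 510.13 ÷ 0.013919 = KRW 36,650
Profit = KRW 36,650 − KRW 36,000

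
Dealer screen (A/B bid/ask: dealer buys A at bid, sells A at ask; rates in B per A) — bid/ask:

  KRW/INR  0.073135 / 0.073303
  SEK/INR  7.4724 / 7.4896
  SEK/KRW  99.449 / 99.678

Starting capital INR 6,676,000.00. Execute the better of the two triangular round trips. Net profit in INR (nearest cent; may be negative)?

Net profit: INR 151,400.43

Best loop INR → KRW → SEK → INR:
INR 6,676,000.00 ÷ 0.073303 (buy KRW at ask) = KRW 91,074,035
KRW 91,074,035 ÷ 99.678 (buy SEK at ask) = SEK 913,682.41
SEK 913,682.41 × 7.4724 (sell SEK at bid) = INR 6,827,400.43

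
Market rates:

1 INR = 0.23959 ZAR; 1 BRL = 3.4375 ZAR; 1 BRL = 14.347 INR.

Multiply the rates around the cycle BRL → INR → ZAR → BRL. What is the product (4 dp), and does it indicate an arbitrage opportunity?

1.0000 (no arbitrage)

Around BRL → INR → ZAR → BRL: 1 × 14.347 × 0.23959 ÷ 3.4375 = 0.999970
Product ≈ 1 (deviation 0.003%, within rounding noise).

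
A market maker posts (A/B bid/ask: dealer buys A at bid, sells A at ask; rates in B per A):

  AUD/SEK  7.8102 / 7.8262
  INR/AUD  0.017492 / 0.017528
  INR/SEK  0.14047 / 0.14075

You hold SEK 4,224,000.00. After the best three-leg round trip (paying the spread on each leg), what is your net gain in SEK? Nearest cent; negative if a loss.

Best loop SEK → AUD → INR → SEK:
SEK 4,224,000.00 ÷ 7.8262 (buy AUD at ask) = AUD 539,725.54
AUD 539,725.54 ÷ 0.017528 (buy INR at ask) = INR 30,792,191.77
INR 30,792,191.77 × 0.14047 (sell INR at bid) = SEK 4,325,379.18

Net profit: SEK 101,379.18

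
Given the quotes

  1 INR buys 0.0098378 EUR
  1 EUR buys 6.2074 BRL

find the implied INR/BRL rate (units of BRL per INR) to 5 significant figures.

INR/BRL = 0.061067

1 INR × 0.0098378 = 0.0098378 EUR
0.0098378 EUR × 6.2074 = 0.0610672 BRL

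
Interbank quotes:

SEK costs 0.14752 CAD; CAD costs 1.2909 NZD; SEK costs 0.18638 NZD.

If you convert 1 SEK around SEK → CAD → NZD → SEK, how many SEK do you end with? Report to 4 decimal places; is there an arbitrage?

1.0217 (arbitrage exists)

Around SEK → CAD → NZD → SEK: 1 × 0.14752 × 1.2909 ÷ 0.18638 = 1.021749
Product > 1; profitable direction is SEK → CAD → NZD → SEK.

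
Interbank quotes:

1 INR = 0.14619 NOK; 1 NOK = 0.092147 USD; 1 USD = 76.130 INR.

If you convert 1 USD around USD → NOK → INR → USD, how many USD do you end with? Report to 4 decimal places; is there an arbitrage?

Around USD → NOK → INR → USD: 1 ÷ 0.092147 ÷ 0.14619 ÷ 76.130 = 0.975091
Product < 1; profitable direction is USD → INR → NOK → USD.

0.9751 (arbitrage exists)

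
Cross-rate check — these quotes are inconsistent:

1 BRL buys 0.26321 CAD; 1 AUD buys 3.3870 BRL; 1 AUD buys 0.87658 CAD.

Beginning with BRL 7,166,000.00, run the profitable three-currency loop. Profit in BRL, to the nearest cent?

Profit: BRL 121,907.10

Profitable loop is BRL → CAD → AUD → BRL:
BRL 7,166,000.00 × 0.26321 = CAD 1,886,162.86
CAD 1,886,162.86 ÷ 0.87658 = AUD 2,151,729.29
AUD 2,151,729.29 × 3.3870 = BRL 7,287,907.10
Profit = BRL 7,287,907.10 − BRL 7,166,000.00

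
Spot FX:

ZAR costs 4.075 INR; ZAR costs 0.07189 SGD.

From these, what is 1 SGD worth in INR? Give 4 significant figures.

SGD/INR = 56.68

1 SGD ÷ 0.07189 = 13.9101 ZAR
13.9101 ZAR × 4.075 = 56.6838 INR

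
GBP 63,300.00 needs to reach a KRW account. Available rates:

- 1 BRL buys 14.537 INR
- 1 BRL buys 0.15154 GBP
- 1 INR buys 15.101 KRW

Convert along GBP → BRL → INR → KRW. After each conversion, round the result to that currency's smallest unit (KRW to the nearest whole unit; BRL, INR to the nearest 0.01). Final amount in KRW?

GBP 63,300.00 ÷ 0.15154 = BRL 417,711.50
BRL 417,711.50 × 14.537 = INR 6,072,272.08
INR 6,072,272.08 × 15.101 = KRW 91,697,381

KRW 91,697,381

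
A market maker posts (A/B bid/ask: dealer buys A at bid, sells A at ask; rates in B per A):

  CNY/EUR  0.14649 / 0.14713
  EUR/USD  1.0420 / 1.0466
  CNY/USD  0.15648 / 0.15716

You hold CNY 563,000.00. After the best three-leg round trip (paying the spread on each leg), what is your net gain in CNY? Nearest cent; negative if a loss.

Net profit: CNY 9,117.55

Best loop CNY → USD → EUR → CNY:
CNY 563,000.00 × 0.15648 (sell CNY at bid) = USD 88,098.24
USD 88,098.24 ÷ 1.0466 (buy EUR at ask) = EUR 84,175.65
EUR 84,175.65 ÷ 0.14713 (buy CNY at ask) = CNY 572,117.55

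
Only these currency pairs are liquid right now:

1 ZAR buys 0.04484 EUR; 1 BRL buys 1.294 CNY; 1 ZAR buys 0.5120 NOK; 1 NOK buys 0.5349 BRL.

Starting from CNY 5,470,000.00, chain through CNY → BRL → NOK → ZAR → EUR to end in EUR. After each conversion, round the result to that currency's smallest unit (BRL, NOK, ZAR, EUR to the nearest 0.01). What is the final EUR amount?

EUR 692,111.55

CNY 5,470,000.00 ÷ 1.294 = BRL 4,227,202.47
BRL 4,227,202.47 ÷ 0.5349 = NOK 7,902,790.19
NOK 7,902,790.19 ÷ 0.5120 = ZAR 15,435,137.09
ZAR 15,435,137.09 × 0.04484 = EUR 692,111.55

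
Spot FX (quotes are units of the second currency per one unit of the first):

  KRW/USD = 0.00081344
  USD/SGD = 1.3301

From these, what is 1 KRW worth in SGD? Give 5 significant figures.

1 KRW × 0.00081344 = 0.00081344 USD
0.00081344 USD × 1.3301 = 0.00108196 SGD

KRW/SGD = 0.0010820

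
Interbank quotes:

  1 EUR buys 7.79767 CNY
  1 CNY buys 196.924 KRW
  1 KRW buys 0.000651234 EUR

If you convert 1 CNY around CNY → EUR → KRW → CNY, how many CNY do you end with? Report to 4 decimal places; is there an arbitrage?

Around CNY → EUR → KRW → CNY: 1 ÷ 7.79767 ÷ 0.000651234 ÷ 196.924 = 0.999999
Product ≈ 1 (deviation 0.000%, within rounding noise).

1.0000 (no arbitrage)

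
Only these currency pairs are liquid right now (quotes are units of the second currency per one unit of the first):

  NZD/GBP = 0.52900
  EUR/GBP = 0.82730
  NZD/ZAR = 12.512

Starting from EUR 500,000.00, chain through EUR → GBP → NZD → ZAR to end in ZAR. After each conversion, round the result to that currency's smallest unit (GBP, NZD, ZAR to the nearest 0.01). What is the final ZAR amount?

EUR 500,000.00 × 0.82730 = GBP 413,650.00
GBP 413,650.00 ÷ 0.52900 = NZD 781,947.07
NZD 781,947.07 × 12.512 = ZAR 9,783,721.74

ZAR 9,783,721.74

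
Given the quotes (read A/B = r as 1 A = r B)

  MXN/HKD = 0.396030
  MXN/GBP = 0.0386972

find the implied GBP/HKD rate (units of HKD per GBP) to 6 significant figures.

1 GBP ÷ 0.0386972 = 25.8417 MXN
25.8417 MXN × 0.396030 = 10.2341 HKD

GBP/HKD = 10.2341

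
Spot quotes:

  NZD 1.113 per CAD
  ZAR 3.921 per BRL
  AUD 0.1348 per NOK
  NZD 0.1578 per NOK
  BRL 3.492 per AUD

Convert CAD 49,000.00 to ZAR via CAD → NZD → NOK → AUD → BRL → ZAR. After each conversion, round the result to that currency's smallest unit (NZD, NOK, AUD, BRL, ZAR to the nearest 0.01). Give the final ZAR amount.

CAD 49,000.00 × 1.113 = NZD 54,537.00
NZD 54,537.00 ÷ 0.1578 = NOK 345,608.37
NOK 345,608.37 × 0.1348 = AUD 46,588.01
AUD 46,588.01 × 3.492 = BRL 162,685.33
BRL 162,685.33 × 3.921 = ZAR 637,889.18

ZAR 637,889.18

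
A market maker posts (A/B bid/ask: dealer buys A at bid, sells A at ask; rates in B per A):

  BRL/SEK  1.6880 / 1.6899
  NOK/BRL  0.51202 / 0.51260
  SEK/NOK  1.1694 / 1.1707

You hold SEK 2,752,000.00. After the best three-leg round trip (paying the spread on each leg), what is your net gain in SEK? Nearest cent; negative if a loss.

Best loop SEK → NOK → BRL → SEK:
SEK 2,752,000.00 × 1.1694 (sell SEK at bid) = NOK 3,218,188.80
NOK 3,218,188.80 × 0.51202 (sell NOK at bid) = BRL 1,647,777.03
BRL 1,647,777.03 × 1.6880 (sell BRL at bid) = SEK 2,781,447.63

Net profit: SEK 29,447.63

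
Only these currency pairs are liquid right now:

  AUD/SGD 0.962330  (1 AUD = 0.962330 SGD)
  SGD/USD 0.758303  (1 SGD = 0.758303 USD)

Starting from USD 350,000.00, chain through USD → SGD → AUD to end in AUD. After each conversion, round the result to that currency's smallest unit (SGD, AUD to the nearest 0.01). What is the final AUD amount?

USD 350,000.00 ÷ 0.758303 = SGD 461,556.92
SGD 461,556.92 ÷ 0.962330 = AUD 479,624.37

AUD 479,624.37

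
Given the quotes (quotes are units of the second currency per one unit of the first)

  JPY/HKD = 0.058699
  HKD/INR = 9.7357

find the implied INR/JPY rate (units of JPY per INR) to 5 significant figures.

1 INR ÷ 9.7357 = 0.102715 HKD
0.102715 HKD ÷ 0.058699 = 1.74986 JPY

INR/JPY = 1.7499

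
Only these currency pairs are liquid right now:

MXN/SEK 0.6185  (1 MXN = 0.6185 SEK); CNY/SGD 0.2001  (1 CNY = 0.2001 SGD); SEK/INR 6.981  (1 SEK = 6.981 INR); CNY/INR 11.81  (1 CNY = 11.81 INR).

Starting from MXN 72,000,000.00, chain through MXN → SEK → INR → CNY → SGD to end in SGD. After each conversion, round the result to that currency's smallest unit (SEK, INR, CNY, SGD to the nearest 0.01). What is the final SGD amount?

SGD 5,267,287.57

MXN 72,000,000.00 × 0.6185 = SEK 44,532,000.00
SEK 44,532,000.00 × 6.981 = INR 310,877,892.00
INR 310,877,892.00 ÷ 11.81 = CNY 26,323,276.21
CNY 26,323,276.21 × 0.2001 = SGD 5,267,287.57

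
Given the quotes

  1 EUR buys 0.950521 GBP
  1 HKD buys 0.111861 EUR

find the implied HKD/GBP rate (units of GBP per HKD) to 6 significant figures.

1 HKD × 0.111861 = 0.111861 EUR
0.111861 EUR × 0.950521 = 0.106326 GBP

HKD/GBP = 0.106326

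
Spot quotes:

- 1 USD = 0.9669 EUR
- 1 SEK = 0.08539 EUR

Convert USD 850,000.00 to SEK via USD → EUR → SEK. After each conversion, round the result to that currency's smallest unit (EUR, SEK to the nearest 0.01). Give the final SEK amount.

USD 850,000.00 × 0.9669 = EUR 821,865.00
EUR 821,865.00 ÷ 0.08539 = SEK 9,624,838.97

SEK 9,624,838.97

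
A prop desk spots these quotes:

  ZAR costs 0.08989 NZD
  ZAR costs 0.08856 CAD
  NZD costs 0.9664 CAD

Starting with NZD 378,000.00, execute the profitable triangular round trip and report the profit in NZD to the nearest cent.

Profitable loop is NZD → ZAR → CAD → NZD:
NZD 378,000.00 ÷ 0.08989 = ZAR 4,205,139.62
ZAR 4,205,139.62 × 0.08856 = CAD 372,407.16
CAD 372,407.16 ÷ 0.9664 = NZD 385,355.10
Profit = NZD 385,355.10 − NZD 378,000.00

Profit: NZD 7,355.10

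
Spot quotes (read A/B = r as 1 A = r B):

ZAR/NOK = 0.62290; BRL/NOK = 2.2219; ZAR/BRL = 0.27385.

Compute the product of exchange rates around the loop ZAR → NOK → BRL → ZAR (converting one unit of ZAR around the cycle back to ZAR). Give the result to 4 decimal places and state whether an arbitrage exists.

1.0237 (arbitrage exists)

Around ZAR → NOK → BRL → ZAR: 1 × 0.62290 ÷ 2.2219 ÷ 0.27385 = 1.023720
Product > 1; profitable direction is ZAR → NOK → BRL → ZAR.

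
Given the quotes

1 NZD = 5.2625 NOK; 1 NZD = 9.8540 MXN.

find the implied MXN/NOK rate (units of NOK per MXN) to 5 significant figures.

1 MXN ÷ 9.8540 = 0.101482 NZD
0.101482 NZD × 5.2625 = 0.534047 NOK

MXN/NOK = 0.53405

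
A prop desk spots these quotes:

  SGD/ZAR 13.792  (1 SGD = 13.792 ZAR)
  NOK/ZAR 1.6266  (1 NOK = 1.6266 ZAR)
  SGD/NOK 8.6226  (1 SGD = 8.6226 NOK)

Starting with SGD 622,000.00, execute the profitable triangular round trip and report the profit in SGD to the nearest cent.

Profitable loop is SGD → NOK → ZAR → SGD:
SGD 622,000.00 × 8.6226 = NOK 5,363,257.20
NOK 5,363,257.20 × 1.6266 = ZAR 8,723,874.16
ZAR 8,723,874.16 ÷ 13.792 = SGD 632,531.48
Profit = SGD 632,531.48 − SGD 622,000.00

Profit: SGD 10,531.48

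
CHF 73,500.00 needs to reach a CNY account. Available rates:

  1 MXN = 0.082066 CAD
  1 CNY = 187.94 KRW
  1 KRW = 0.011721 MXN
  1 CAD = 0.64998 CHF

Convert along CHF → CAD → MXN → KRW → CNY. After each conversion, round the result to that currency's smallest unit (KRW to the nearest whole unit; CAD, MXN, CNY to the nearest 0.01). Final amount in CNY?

CNY 625,518.53

CHF 73,500.00 ÷ 0.64998 = CAD 113,080.40
CAD 113,080.40 ÷ 0.082066 = MXN 1,377,920.21
MXN 1,377,920.21 ÷ 0.011721 = KRW 117,559,953
KRW 117,559,953 ÷ 187.94 = CNY 625,518.53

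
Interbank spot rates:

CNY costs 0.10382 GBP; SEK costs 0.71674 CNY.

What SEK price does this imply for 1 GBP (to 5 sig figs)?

1 GBP ÷ 0.10382 = 9.63206 CNY
9.63206 CNY ÷ 0.71674 = 13.4387 SEK

GBP/SEK = 13.439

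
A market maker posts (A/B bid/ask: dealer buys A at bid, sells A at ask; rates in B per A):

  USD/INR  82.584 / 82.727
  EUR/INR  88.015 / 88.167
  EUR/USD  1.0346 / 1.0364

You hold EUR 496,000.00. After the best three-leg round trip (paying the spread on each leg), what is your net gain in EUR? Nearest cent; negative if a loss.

Best loop EUR → INR → USD → EUR:
EUR 496,000.00 × 88.015 (sell EUR at bid) = INR 43,655,440.00
INR 43,655,440.00 ÷ 82.727 (buy USD at ask) = USD 527,704.86
USD 527,704.86 ÷ 1.0364 (buy EUR at ask) = EUR 509,171.03

Net profit: EUR 13,171.03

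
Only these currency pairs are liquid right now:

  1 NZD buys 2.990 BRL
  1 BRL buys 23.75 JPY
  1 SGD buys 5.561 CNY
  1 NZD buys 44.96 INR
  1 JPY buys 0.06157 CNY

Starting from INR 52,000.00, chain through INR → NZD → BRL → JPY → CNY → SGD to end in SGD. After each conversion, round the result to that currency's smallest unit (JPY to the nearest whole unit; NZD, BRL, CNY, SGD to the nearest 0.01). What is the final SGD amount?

INR 52,000.00 ÷ 44.96 = NZD 1,156.58
NZD 1,156.58 × 2.990 = BRL 3,458.17
BRL 3,458.17 × 23.75 = JPY 82,132
JPY 82,132 × 0.06157 = CNY 5,056.87
CNY 5,056.87 ÷ 5.561 = SGD 909.35

SGD 909.35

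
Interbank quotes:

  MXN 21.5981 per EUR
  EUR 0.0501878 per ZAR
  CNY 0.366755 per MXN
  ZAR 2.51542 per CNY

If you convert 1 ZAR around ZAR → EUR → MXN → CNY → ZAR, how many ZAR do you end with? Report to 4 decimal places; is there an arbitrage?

1.0000 (no arbitrage)

Around ZAR → EUR → MXN → CNY → ZAR: 1 × 0.0501878 × 21.5981 × 0.366755 × 2.51542 = 1.000001
Product ≈ 1 (deviation 0.000%, within rounding noise).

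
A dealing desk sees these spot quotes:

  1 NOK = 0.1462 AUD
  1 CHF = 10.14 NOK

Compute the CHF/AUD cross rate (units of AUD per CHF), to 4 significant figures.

1 CHF × 10.14 = 10.14 NOK
10.14 NOK × 0.1462 = 1.48247 AUD

CHF/AUD = 1.482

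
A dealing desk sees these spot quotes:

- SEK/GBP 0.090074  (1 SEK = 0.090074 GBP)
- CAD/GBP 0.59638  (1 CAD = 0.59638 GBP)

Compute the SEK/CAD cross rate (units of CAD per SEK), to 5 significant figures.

SEK/CAD = 0.15103

1 SEK × 0.090074 = 0.090074 GBP
0.090074 GBP ÷ 0.59638 = 0.151035 CAD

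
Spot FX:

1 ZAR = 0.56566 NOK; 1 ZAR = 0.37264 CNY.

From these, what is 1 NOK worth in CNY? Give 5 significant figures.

1 NOK ÷ 0.56566 = 1.76785 ZAR
1.76785 ZAR × 0.37264 = 0.65877 CNY

NOK/CNY = 0.65877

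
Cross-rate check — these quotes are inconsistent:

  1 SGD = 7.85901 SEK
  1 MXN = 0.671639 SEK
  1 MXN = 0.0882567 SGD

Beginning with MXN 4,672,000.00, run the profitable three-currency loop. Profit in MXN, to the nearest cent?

Profit: MXN 152,834.87

Profitable loop is MXN → SGD → SEK → MXN:
MXN 4,672,000.00 × 0.0882567 = SGD 412,335.30
SGD 412,335.30 × 7.85901 = SEK 3,240,547.26
SEK 3,240,547.26 ÷ 0.671639 = MXN 4,824,834.87
Profit = MXN 4,824,834.87 − MXN 4,672,000.00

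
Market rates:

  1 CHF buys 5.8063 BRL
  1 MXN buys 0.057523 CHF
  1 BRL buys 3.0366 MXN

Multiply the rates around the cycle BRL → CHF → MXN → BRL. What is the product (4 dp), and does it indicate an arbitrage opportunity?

0.9860 (arbitrage exists)

Around BRL → CHF → MXN → BRL: 1 ÷ 5.8063 ÷ 0.057523 ÷ 3.0366 = 0.985988
Product < 1; profitable direction is BRL → MXN → CHF → BRL.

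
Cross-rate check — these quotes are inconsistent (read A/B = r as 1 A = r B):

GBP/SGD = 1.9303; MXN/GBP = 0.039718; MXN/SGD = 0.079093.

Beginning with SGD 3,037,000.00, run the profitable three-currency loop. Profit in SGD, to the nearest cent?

Profitable loop is SGD → GBP → MXN → SGD:
SGD 3,037,000.00 ÷ 1.9303 = GBP 1,573,330.57
GBP 1,573,330.57 ÷ 0.039718 = MXN 39,612,532.61
MXN 39,612,532.61 × 0.079093 = SGD 3,133,074.04
Profit = SGD 3,133,074.04 − SGD 3,037,000.00

Profit: SGD 96,074.04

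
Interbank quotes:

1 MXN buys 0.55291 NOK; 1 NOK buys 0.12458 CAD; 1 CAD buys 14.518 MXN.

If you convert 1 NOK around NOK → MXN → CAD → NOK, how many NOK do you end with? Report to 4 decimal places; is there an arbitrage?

Around NOK → MXN → CAD → NOK: 1 ÷ 0.55291 ÷ 14.518 ÷ 0.12458 = 0.999978
Product ≈ 1 (deviation 0.002%, within rounding noise).

1.0000 (no arbitrage)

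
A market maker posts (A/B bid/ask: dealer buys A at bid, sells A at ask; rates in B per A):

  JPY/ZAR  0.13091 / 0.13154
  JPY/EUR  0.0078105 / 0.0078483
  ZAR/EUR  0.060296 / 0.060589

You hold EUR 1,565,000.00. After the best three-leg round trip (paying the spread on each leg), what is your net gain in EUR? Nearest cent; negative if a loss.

Best loop EUR → JPY → ZAR → EUR:
EUR 1,565,000.00 ÷ 0.0078483 (buy JPY at ask) = JPY 199,406,241
JPY 199,406,241 × 0.13091 (sell JPY at bid) = ZAR 26,104,270.99
ZAR 26,104,270.99 × 0.060296 (sell ZAR at bid) = EUR 1,573,983.12

Net profit: EUR 8,983.12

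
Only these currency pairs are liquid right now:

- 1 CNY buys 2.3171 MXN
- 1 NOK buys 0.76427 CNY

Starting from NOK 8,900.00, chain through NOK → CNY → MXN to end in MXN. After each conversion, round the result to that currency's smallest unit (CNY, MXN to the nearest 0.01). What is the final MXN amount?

NOK 8,900.00 × 0.76427 = CNY 6,802.00
CNY 6,802.00 × 2.3171 = MXN 15,760.91

MXN 15,760.91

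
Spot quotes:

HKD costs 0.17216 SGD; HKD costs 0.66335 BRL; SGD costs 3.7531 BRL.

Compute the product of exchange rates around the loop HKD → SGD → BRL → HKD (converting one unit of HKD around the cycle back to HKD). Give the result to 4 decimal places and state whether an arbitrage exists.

0.9740 (arbitrage exists)

Around HKD → SGD → BRL → HKD: 1 × 0.17216 × 3.7531 ÷ 0.66335 = 0.974046
Product < 1; profitable direction is HKD → BRL → SGD → HKD.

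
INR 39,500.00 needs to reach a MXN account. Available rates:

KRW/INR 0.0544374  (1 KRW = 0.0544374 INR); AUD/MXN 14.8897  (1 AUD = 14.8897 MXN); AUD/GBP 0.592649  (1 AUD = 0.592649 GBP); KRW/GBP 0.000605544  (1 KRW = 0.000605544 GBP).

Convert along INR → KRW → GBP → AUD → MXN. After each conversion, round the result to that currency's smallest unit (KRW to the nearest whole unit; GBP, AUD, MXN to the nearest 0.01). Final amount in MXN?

MXN 11,039.22

INR 39,500.00 ÷ 0.0544374 = KRW 725,604
KRW 725,604 × 0.000605544 = GBP 439.39
GBP 439.39 ÷ 0.592649 = AUD 741.40
AUD 741.40 × 14.8897 = MXN 11,039.22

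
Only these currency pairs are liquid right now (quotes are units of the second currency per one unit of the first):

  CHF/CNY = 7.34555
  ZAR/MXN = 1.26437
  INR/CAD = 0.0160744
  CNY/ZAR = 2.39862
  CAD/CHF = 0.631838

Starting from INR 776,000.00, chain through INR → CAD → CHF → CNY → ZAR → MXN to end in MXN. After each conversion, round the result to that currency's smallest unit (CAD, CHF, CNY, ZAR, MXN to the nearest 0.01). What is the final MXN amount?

INR 776,000.00 × 0.0160744 = CAD 12,473.73
CAD 12,473.73 × 0.631838 = CHF 7,881.38
CHF 7,881.38 × 7.34555 = CNY 57,893.07
CNY 57,893.07 × 2.39862 = ZAR 138,863.48
ZAR 138,863.48 × 1.26437 = MXN 175,574.82

MXN 175,574.82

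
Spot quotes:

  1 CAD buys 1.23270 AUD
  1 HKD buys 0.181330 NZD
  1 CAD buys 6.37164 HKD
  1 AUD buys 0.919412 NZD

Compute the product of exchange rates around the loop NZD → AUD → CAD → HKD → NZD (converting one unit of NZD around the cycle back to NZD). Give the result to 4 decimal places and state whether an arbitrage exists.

Around NZD → AUD → CAD → HKD → NZD: 1 ÷ 0.919412 ÷ 1.23270 × 6.37164 × 0.181330 = 1.019420
Product > 1; profitable direction is NZD → AUD → CAD → HKD → NZD.

1.0194 (arbitrage exists)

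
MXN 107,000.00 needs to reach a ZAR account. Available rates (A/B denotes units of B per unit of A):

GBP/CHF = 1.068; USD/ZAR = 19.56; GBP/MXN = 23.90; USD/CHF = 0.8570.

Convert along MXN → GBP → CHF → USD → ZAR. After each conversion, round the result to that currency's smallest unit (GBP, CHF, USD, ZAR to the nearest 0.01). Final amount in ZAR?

MXN 107,000.00 ÷ 23.90 = GBP 4,476.99
GBP 4,476.99 × 1.068 = CHF 4,781.43
CHF 4,781.43 ÷ 0.8570 = USD 5,579.26
USD 5,579.26 × 19.56 = ZAR 109,130.33

ZAR 109,130.33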